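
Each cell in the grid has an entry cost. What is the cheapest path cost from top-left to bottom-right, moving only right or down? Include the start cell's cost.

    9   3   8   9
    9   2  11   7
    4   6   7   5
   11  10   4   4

Path (0,0) -> (0,1) -> (1,1) -> (2,1) -> (2,2) -> (3,2) -> (3,3): 9 + 3 + 2 + 6 + 7 + 4 + 4 = 35.
(Top row then right column would cost 45.)

35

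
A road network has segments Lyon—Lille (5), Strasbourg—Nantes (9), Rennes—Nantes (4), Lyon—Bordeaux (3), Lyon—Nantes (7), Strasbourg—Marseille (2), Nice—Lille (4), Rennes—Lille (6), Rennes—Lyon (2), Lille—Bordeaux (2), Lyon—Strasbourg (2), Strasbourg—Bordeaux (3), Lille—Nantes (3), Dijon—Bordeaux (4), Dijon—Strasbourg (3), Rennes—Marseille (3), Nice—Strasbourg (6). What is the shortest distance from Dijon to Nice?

A few of the Dijon→Nice routes:
Dijon -> Strasbourg -> Nice: 3 + 6 = 9
Dijon -> Bordeaux -> Lille -> Nice: 4 + 2 + 4 = 10
Dijon -> Strasbourg -> Lyon -> Bordeaux -> Lille -> Nice: 3 + 2 + 3 + 2 + 4 = 14
Dijon -> Bordeaux -> Strasbourg -> Nice: 4 + 3 + 6 = 13
Dijon -> Strasbourg -> Bordeaux -> Lille -> Nice: 3 + 3 + 2 + 4 = 12
The minimum is 9 km.

9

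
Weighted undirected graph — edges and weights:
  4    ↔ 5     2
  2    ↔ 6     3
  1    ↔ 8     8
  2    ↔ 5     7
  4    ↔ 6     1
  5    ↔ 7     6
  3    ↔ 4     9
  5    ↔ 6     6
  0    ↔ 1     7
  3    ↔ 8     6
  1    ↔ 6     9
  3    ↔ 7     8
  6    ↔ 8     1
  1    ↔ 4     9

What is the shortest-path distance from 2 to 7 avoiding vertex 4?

A few of the 2→7 routes:
2→5→6→8→3→7: 7 + 6 + 1 + 6 + 8 = 28
2→5→7: 7 + 6 = 13
2→6→1→8→3→7: 3 + 9 + 8 + 6 + 8 = 34
2→6→8→3→7: 3 + 1 + 6 + 8 = 18
2→6→5→7: 3 + 6 + 6 = 15
Shortest: 13.

13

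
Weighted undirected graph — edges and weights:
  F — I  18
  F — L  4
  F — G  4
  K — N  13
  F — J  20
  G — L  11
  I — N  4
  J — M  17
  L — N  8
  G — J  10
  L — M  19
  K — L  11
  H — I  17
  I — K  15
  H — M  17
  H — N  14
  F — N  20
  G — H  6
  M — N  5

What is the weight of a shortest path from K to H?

25

Checking several routes:
K - N - H: 13 + 14 = 27
K - L - G - H: 11 + 11 + 6 = 28
K - L - F - G - H: 11 + 4 + 4 + 6 = 25
The minimum is 25.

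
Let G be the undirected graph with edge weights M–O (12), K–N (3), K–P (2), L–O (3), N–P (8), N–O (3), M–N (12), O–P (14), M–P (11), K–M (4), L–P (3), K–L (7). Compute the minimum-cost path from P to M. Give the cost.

6

Some routes from P to M:
P→L→K→M: 3 + 7 + 4 = 14
P→K→M: 2 + 4 = 6
P→M: 11
Best route has total 6.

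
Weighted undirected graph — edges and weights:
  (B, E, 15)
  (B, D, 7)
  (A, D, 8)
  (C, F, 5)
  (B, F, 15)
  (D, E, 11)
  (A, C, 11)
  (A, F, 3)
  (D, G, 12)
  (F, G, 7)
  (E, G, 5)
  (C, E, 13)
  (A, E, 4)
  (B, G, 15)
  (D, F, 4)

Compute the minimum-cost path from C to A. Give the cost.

8

Some routes from C to A:
C → F → A: 5 + 3 = 8
C → A: 11
C → F → D → A: 5 + 4 + 8 = 17
Best route has total 8.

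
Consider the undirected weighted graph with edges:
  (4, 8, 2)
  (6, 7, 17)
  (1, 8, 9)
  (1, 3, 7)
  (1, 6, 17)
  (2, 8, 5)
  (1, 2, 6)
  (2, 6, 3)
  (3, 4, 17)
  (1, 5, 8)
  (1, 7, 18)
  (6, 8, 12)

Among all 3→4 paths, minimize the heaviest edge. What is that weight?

A few of the 3→4 routes:
3 - 1 - 2 - 6 - 8 - 4: max(7, 6, 3, 12, 2) = 12
3 - 1 - 8 - 4: max(7, 9, 2) = 9
3 - 1 - 2 - 8 - 4: max(7, 6, 5, 2) = 7
Smallest bottleneck: 7.

7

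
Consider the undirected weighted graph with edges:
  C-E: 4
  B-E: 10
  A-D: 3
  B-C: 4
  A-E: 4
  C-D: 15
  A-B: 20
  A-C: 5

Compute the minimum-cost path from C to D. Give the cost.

8

Checking several routes:
C -> B -> A -> D: 4 + 20 + 3 = 27
C -> A -> D: 5 + 3 = 8
C -> B -> E -> A -> D: 4 + 10 + 4 + 3 = 21
C -> D: 15
C -> E -> A -> D: 4 + 4 + 3 = 11
The minimum is 8.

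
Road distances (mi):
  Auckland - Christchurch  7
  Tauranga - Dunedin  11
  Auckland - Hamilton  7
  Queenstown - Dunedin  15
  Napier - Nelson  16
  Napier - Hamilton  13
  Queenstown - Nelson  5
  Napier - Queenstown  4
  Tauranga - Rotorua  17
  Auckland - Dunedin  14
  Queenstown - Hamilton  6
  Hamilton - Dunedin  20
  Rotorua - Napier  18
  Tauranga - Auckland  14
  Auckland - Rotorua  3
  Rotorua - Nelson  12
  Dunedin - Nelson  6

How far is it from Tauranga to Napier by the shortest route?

Some routes from Tauranga to Napier:
Tauranga -> Dunedin -> Nelson -> Queenstown -> Napier: 11 + 6 + 5 + 4 = 26
Tauranga -> Dunedin -> Queenstown -> Napier: 11 + 15 + 4 = 30
Tauranga -> Auckland -> Hamilton -> Queenstown -> Napier: 14 + 7 + 6 + 4 = 31
Shortest: 26 mi.

26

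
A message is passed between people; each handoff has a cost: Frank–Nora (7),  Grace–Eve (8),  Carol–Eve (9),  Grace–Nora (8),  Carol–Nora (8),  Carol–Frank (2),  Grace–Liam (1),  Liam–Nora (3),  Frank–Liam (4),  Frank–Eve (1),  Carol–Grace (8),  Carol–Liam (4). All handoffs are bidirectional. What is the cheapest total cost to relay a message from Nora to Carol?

7

Checking several routes:
Nora-Frank-Carol: 7 + 2 = 9
Nora-Liam-Frank-Carol: 3 + 4 + 2 = 9
Nora-Liam-Carol: 3 + 4 = 7
Nora-Carol: 8
Nora-Grace-Liam-Carol: 8 + 1 + 4 = 13
Nora-Liam-Grace-Carol: 3 + 1 + 8 = 12
The minimum is 7.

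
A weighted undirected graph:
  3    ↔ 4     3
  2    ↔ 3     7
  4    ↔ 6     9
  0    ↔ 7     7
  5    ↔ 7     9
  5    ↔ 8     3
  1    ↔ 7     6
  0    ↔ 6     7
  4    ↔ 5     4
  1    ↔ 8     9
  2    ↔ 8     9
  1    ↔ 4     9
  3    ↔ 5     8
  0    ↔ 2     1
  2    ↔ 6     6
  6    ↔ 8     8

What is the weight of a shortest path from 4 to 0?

11

Comparing a few candidate routes:
4→3→2→0: 3 + 7 + 1 = 11
4→5→8→2→0: 4 + 3 + 9 + 1 = 17
4→6→0: 9 + 7 = 16
4→6→2→0: 9 + 6 + 1 = 16
The minimum is 11.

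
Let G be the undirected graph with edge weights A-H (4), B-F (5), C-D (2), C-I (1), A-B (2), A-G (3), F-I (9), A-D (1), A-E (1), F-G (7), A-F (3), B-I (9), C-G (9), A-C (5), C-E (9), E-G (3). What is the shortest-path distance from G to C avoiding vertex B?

A few of the G→C routes:
G→C: 9
G→E→A→D→C: 3 + 1 + 1 + 2 = 7
G→A→D→C: 3 + 1 + 2 = 6
G→A→C: 3 + 5 = 8
Shortest: 6.

6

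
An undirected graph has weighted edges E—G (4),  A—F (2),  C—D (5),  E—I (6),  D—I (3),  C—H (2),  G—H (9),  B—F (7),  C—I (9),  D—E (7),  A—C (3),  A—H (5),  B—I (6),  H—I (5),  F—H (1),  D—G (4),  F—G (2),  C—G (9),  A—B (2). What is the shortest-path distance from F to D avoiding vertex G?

A few of the F→D routes:
F - H - I - D: 1 + 5 + 3 = 9
F - A - B - I - D: 2 + 2 + 6 + 3 = 13
F - A - C - D: 2 + 3 + 5 = 10
F - H - C - D: 1 + 2 + 5 = 8
Shortest: 8.

8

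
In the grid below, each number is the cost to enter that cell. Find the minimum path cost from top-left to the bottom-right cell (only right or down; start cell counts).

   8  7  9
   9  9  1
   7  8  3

Best path: (0,0) (0,1) (0,2) (1,2) (2,2)
Cost: 8 + 7 + 9 + 1 + 3 = 28

28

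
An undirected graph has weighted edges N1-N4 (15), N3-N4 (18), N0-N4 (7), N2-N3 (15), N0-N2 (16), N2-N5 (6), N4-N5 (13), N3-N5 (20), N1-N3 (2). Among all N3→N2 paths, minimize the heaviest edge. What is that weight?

Checking several routes:
N3 - N1 - N4 - N5 - N2: max(2, 15, 13, 6) = 15
N3 - N1 - N4 - N0 - N2: max(2, 15, 7, 16) = 16
N3 - N2: max(15) = 15
Best route has worst link 15.

15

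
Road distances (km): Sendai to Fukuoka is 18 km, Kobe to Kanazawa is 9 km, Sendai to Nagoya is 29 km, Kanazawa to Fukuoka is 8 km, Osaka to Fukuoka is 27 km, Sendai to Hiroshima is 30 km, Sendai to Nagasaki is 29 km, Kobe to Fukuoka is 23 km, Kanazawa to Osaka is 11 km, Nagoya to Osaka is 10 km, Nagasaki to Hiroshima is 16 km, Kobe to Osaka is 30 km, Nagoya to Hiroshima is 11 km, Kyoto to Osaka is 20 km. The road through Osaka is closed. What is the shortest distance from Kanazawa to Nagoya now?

55

Paths from Kanazawa to Nagoya avoiding Osaka:
Kanazawa - Kobe - Fukuoka - Sendai - Nagoya: 9 + 23 + 18 + 29 = 79
Kanazawa - Fukuoka - Sendai - Nagasaki - Hiroshima - Nagoya: 8 + 18 + 29 + 16 + 11 = 82
Kanazawa - Fukuoka - Sendai - Nagoya: 8 + 18 + 29 = 55
Kanazawa - Kobe - Fukuoka - Sendai - Nagasaki - Hiroshima - Nagoya: 9 + 23 + 18 + 29 + 16 + 11 = 106
Kanazawa - Kobe - Fukuoka - Sendai - Hiroshima - Nagoya: 9 + 23 + 18 + 30 + 11 = 91
Kanazawa - Fukuoka - Sendai - Hiroshima - Nagoya: 8 + 18 + 30 + 11 = 67
Best route has total 55 km.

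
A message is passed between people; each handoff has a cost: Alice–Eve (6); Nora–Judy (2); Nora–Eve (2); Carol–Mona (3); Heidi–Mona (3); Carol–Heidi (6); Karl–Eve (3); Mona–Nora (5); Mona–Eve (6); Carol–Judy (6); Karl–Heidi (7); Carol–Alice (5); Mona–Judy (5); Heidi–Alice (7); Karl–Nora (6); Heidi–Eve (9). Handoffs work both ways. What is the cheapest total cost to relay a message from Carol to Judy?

6

Checking several routes:
Carol -> Heidi -> Mona -> Judy: 6 + 3 + 5 = 14
Carol -> Mona -> Judy: 3 + 5 = 8
Carol -> Mona -> Nora -> Judy: 3 + 5 + 2 = 10
Carol -> Judy: 6
Carol -> Mona -> Eve -> Nora -> Judy: 3 + 6 + 2 + 2 = 13
Shortest: 6.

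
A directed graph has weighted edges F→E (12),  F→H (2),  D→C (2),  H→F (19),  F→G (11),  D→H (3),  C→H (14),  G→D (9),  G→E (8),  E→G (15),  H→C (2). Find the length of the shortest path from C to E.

45

Candidate routes:
C -> H -> F -> G -> E: 14 + 19 + 11 + 8 = 52
C -> H -> F -> E: 14 + 19 + 12 = 45
Shortest: 45.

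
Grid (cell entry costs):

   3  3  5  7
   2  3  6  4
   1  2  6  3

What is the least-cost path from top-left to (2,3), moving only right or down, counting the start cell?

17

Take [0,0] → [1,0] → [2,0] → [2,1] → [2,2] → [2,3] for a total of 3 + 2 + 1 + 2 + 6 + 3 = 17.
(Top row then right column would cost 25.)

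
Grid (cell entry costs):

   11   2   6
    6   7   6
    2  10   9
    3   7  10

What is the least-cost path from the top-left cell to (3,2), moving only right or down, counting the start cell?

39

Best path: (0,0) → (1,0) → (2,0) → (3,0) → (3,1) → (3,2)
Cost: 11 + 6 + 2 + 3 + 7 + 10 = 39
(Top row then right column would cost 44.)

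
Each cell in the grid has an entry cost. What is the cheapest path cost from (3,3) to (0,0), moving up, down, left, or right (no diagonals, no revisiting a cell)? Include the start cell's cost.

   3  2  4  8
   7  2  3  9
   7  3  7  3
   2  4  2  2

Take [3,3]→[3,2]→[3,1]→[2,1]→[1,1]→[0,1]→[0,0] for a total of 2 + 2 + 4 + 3 + 2 + 2 + 3 = 18.

18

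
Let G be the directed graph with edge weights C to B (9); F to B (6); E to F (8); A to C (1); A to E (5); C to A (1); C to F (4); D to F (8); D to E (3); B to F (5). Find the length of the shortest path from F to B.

6

Routes from F to B:
F-B: 6
Best route has total 6.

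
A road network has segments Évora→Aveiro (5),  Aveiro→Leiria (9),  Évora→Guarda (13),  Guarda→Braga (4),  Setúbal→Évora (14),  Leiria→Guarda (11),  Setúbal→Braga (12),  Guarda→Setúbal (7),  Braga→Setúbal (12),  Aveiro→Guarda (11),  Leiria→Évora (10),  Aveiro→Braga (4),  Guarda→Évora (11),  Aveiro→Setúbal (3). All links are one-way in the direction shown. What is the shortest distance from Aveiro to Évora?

17

Comparing a few candidate routes:
Aveiro → Guarda → Évora: 11 + 11 = 22
Aveiro → Leiria → Évora: 9 + 10 = 19
Aveiro → Braga → Setúbal → Évora: 4 + 12 + 14 = 30
Aveiro → Setúbal → Évora: 3 + 14 = 17
Shortest: 17 km.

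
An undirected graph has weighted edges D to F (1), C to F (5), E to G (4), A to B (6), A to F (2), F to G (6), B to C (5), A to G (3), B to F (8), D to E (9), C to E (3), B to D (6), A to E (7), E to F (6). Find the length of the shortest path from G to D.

6

Some routes from G to D:
G-A-F-D: 3 + 2 + 1 = 6
G-E-F-D: 4 + 6 + 1 = 11
G-F-D: 6 + 1 = 7
G-E-D: 4 + 9 = 13
The minimum is 6.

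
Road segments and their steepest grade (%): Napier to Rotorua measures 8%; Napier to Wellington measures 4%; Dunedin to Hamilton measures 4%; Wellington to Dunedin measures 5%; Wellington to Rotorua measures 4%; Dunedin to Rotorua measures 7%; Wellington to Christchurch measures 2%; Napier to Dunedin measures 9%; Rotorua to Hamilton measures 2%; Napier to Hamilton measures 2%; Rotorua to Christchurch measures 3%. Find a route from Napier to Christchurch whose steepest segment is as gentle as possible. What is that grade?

Some routes from Napier to Christchurch:
Napier→Wellington→Christchurch: max(4, 2) = 4
Napier→Hamilton→Rotorua→Christchurch: max(2, 2, 3) = 3
Napier→Hamilton→Rotorua→Wellington→Christchurch: max(2, 2, 4, 2) = 4
Napier→Hamilton→Dunedin→Wellington→Christchurch: max(2, 4, 5, 2) = 5
Napier→Wellington→Rotorua→Christchurch: max(4, 4, 3) = 4
Smallest bottleneck: 3%.

3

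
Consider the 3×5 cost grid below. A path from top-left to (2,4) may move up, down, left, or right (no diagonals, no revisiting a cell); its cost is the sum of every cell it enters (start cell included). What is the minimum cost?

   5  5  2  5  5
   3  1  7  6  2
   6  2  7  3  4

One optimal route is r0c0 → r1c0 → r1c1 → r2c1 → r2c2 → r2c3 → r2c4.
Its cost is 5 + 3 + 1 + 2 + 7 + 3 + 4 = 25.

25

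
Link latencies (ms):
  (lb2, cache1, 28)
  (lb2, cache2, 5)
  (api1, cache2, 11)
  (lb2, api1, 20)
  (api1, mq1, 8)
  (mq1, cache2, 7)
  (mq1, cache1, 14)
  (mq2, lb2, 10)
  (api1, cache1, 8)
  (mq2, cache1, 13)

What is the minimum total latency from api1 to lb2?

16

Some routes from api1 to lb2:
api1 -> lb2: 20
api1 -> mq1 -> cache2 -> lb2: 8 + 7 + 5 = 20
api1 -> cache1 -> mq1 -> cache2 -> lb2: 8 + 14 + 7 + 5 = 34
api1 -> cache2 -> lb2: 11 + 5 = 16
api1 -> cache1 -> mq2 -> lb2: 8 + 13 + 10 = 31
api1 -> cache1 -> lb2: 8 + 28 = 36
Shortest: 16 ms.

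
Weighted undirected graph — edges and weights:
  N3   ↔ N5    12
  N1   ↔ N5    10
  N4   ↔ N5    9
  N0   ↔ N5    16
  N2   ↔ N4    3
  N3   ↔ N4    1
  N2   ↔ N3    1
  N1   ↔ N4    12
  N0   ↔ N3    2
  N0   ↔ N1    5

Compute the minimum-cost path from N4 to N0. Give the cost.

3

Some routes from N4 to N0:
N4-N2-N3-N0: 3 + 1 + 2 = 6
N4-N5-N3-N0: 9 + 12 + 2 = 23
N4-N3-N0: 1 + 2 = 3
N4-N1-N0: 12 + 5 = 17
The minimum is 3.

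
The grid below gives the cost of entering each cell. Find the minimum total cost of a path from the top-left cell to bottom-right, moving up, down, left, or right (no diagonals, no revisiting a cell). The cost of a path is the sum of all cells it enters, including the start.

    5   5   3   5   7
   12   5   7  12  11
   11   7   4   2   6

Cheapest: (0,0) → (0,1) → (0,2) → (1,2) → (2,2) → (2,3) → (2,4)
  5 + 5 + 3 + 7 + 4 + 2 + 6 = 32

32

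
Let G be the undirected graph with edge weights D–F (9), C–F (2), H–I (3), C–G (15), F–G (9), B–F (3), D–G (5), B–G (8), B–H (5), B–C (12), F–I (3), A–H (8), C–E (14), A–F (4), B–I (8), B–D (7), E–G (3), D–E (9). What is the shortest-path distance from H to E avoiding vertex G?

Comparing a few candidate routes:
H -> B -> F -> C -> E: 5 + 3 + 2 + 14 = 24
H -> B -> D -> E: 5 + 7 + 9 = 21
H -> I -> F -> D -> E: 3 + 3 + 9 + 9 = 24
H -> I -> F -> C -> E: 3 + 3 + 2 + 14 = 22
H -> I -> F -> B -> D -> E: 3 + 3 + 3 + 7 + 9 = 25
Best route has total 21.

21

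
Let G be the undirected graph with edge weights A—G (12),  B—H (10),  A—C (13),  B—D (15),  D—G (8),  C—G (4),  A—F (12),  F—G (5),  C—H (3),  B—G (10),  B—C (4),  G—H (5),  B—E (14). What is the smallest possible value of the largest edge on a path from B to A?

12

Some routes from B to A:
B - G - A: max(10, 12) = 12
B - G - F - A: max(10, 5, 12) = 12
B - H - C - G - F - A: max(10, 3, 4, 5, 12) = 12
B - H - C - G - A: max(10, 3, 4, 12) = 12
Smallest bottleneck: 12.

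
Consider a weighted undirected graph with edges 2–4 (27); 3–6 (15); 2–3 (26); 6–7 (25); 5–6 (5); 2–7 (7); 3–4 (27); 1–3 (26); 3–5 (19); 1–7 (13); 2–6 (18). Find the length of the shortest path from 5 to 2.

23

A few of the 5→2 routes:
5 - 6 - 2: 5 + 18 = 23
5 - 6 - 7 - 2: 5 + 25 + 7 = 37
5 - 6 - 3 - 2: 5 + 15 + 26 = 46
5 - 3 - 2: 19 + 26 = 45
The minimum is 23.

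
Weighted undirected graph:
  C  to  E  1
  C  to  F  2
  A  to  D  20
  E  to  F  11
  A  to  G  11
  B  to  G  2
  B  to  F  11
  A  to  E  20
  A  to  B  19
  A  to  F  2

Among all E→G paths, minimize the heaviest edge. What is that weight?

Comparing a few candidate routes:
E → C → F → B → G: max(1, 2, 11, 2) = 11
E → C → F → A → G: max(1, 2, 2, 11) = 11
E → F → A → G: max(11, 2, 11) = 11
Smallest bottleneck: 11.

11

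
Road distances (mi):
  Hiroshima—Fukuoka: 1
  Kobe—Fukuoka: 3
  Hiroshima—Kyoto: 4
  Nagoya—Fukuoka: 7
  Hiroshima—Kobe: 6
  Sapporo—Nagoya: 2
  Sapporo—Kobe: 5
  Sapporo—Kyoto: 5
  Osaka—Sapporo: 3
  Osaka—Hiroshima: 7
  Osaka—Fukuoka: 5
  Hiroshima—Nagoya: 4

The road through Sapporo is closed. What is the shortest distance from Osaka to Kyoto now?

A few of the Osaka→Kyoto routes:
Osaka → Fukuoka → Hiroshima → Kyoto: 5 + 1 + 4 = 10
Osaka → Fukuoka → Kobe → Hiroshima → Kyoto: 5 + 3 + 6 + 4 = 18
Osaka → Hiroshima → Kyoto: 7 + 4 = 11
The minimum is 10 mi.

10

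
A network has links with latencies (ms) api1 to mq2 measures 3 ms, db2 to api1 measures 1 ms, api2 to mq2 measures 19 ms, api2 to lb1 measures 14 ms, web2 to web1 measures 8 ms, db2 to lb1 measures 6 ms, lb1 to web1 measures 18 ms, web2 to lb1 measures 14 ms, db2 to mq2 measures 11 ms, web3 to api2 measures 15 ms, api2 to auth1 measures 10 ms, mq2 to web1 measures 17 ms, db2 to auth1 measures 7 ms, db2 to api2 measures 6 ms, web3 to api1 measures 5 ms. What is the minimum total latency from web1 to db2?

Checking several routes:
web1 - lb1 - db2: 18 + 6 = 24
web1 - mq2 - api1 - db2: 17 + 3 + 1 = 21
web1 - web2 - lb1 - db2: 8 + 14 + 6 = 28
Shortest: 21 ms.

21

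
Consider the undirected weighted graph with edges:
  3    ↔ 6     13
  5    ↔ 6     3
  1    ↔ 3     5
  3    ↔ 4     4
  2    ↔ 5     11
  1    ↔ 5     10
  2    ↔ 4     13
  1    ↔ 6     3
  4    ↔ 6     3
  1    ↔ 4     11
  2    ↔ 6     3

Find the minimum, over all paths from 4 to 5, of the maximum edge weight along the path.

Some routes from 4 to 5:
4→6→1→5: max(3, 3, 10) = 10
4→3→1→6→5: max(4, 5, 3, 3) = 5
4→6→2→5: max(3, 3, 11) = 11
4→3→1→5: max(4, 5, 10) = 10
4→6→5: max(3, 3) = 3
Smallest bottleneck: 3.

3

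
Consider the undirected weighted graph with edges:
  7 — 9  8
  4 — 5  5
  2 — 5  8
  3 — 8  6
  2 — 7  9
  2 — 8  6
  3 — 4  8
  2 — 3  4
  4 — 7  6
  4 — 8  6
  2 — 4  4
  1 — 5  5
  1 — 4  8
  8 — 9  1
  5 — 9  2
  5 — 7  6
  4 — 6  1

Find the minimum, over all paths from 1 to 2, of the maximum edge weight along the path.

A few of the 1→2 routes:
1→5→7→4→8→3→2: max(5, 6, 6, 6, 6, 4) = 6
1→5→4→8→2: max(5, 5, 6, 6) = 6
1→5→7→4→8→2: max(5, 6, 6, 6, 6) = 6
1→5→4→2: max(5, 5, 4) = 5
1→5→4→8→3→2: max(5, 5, 6, 6, 4) = 6
1→5→7→4→2: max(5, 6, 6, 4) = 6
The minimum achievable maximum is 5.

5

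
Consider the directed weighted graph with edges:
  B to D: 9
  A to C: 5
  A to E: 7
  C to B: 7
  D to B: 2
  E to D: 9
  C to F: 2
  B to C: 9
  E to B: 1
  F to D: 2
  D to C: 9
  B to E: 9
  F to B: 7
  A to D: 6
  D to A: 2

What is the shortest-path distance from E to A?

Routes from E to A:
E -> D -> A: 9 + 2 = 11
E -> B -> D -> A: 1 + 9 + 2 = 12
E -> B -> C -> F -> D -> A: 1 + 9 + 2 + 2 + 2 = 16
The minimum is 11.

11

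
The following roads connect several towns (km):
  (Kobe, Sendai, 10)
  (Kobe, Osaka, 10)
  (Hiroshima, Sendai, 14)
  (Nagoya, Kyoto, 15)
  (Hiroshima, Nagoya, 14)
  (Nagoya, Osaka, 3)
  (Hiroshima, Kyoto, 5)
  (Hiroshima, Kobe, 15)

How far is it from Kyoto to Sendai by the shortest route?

Checking several routes:
Kyoto -> Nagoya -> Osaka -> Kobe -> Sendai: 15 + 3 + 10 + 10 = 38
Kyoto -> Nagoya -> Hiroshima -> Sendai: 15 + 14 + 14 = 43
Kyoto -> Hiroshima -> Kobe -> Sendai: 5 + 15 + 10 = 30
Kyoto -> Nagoya -> Hiroshima -> Kobe -> Sendai: 15 + 14 + 15 + 10 = 54
Kyoto -> Hiroshima -> Nagoya -> Osaka -> Kobe -> Sendai: 5 + 14 + 3 + 10 + 10 = 42
Kyoto -> Hiroshima -> Sendai: 5 + 14 = 19
Best route has total 19 km.

19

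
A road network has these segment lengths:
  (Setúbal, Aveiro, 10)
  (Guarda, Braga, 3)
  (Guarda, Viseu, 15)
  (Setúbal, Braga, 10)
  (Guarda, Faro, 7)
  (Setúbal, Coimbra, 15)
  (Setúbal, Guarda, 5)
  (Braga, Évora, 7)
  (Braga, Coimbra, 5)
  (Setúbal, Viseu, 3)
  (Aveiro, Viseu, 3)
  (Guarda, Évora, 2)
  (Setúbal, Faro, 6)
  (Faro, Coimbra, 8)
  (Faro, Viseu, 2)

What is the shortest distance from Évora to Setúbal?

7

Comparing a few candidate routes:
Évora -> Guarda -> Faro -> Setúbal: 2 + 7 + 6 = 15
Évora -> Guarda -> Braga -> Setúbal: 2 + 3 + 10 = 15
Évora -> Guarda -> Faro -> Viseu -> Setúbal: 2 + 7 + 2 + 3 = 14
Évora -> Guarda -> Setúbal: 2 + 5 = 7
Évora -> Braga -> Guarda -> Setúbal: 7 + 3 + 5 = 15
Shortest: 7.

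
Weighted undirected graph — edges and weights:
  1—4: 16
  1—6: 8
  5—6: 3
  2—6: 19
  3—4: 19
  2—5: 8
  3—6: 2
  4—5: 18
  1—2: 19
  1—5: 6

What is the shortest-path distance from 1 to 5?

6

Some routes from 1 to 5:
1→4→5: 16 + 18 = 34
1→2→5: 19 + 8 = 27
1→5: 6
1→6→2→5: 8 + 19 + 8 = 35
1→4→3→6→5: 16 + 19 + 2 + 3 = 40
1→6→5: 8 + 3 = 11
Shortest: 6.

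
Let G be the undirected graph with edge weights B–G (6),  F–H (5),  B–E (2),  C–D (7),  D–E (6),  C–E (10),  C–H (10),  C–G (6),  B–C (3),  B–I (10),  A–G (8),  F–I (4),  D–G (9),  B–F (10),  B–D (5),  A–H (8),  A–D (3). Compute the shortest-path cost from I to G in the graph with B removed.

25

Checking several routes:
I-F-H-A-D-G: 4 + 5 + 8 + 3 + 9 = 29
I-F-H-C-G: 4 + 5 + 10 + 6 = 25
I-F-H-C-D-G: 4 + 5 + 10 + 7 + 9 = 35
I-F-H-A-D-C-G: 4 + 5 + 8 + 3 + 7 + 6 = 33
I-F-H-A-G: 4 + 5 + 8 + 8 = 25
Shortest: 25.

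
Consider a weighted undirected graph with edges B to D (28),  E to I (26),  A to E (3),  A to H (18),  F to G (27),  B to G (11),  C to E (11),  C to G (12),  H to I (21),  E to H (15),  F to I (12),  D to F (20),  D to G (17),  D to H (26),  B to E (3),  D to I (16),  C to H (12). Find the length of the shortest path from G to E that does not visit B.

23

Checking several routes:
G → D → H → E: 17 + 26 + 15 = 58
G → C → E: 12 + 11 = 23
G → C → H → E: 12 + 12 + 15 = 39
G → C → H → A → E: 12 + 12 + 18 + 3 = 45
The minimum is 23.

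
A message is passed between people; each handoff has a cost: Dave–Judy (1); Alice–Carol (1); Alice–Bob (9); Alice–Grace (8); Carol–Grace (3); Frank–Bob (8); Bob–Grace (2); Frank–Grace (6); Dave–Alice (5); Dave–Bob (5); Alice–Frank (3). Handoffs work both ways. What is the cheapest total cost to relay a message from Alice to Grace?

4

Comparing a few candidate routes:
Alice-Frank-Grace: 3 + 6 = 9
Alice-Dave-Bob-Grace: 5 + 5 + 2 = 12
Alice-Grace: 8
Alice-Bob-Grace: 9 + 2 = 11
Alice-Carol-Grace: 1 + 3 = 4
Alice-Frank-Bob-Grace: 3 + 8 + 2 = 13
Best route has total 4.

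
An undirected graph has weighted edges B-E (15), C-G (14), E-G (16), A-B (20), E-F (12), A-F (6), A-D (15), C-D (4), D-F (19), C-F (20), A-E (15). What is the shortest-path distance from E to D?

Checking several routes:
E → F → C → D: 12 + 20 + 4 = 36
E → A → D: 15 + 15 = 30
E → A → F → D: 15 + 6 + 19 = 40
E → F → A → D: 12 + 6 + 15 = 33
E → F → D: 12 + 19 = 31
E → G → C → D: 16 + 14 + 4 = 34
Shortest: 30.

30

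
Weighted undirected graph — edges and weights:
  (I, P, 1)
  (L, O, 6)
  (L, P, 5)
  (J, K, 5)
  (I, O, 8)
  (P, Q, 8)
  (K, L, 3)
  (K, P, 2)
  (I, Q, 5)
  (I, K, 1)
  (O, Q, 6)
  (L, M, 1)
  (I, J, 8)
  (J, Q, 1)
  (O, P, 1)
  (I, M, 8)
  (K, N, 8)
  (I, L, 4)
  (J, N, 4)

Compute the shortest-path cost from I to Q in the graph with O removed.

5

Checking several routes:
I-Q: 5
I-J-Q: 8 + 1 = 9
I-P-Q: 1 + 8 = 9
I-K-J-Q: 1 + 5 + 1 = 7
I-K-P-Q: 1 + 2 + 8 = 11
I-P-K-J-Q: 1 + 2 + 5 + 1 = 9
Shortest: 5.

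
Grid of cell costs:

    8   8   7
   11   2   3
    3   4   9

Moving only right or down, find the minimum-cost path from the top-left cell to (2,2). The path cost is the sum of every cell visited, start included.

30

Path r0c0 -> r0c1 -> r1c1 -> r1c2 -> r2c2: 8 + 8 + 2 + 3 + 9 = 30.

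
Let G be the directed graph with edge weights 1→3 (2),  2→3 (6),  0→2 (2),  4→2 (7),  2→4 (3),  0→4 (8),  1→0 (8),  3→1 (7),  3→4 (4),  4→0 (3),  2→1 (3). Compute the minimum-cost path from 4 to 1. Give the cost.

8

Candidate routes:
4-0-2-1: 3 + 2 + 3 = 8
4-2-1: 7 + 3 = 10
4-0-2-3-1: 3 + 2 + 6 + 7 = 18
4-2-3-1: 7 + 6 + 7 = 20
Best route has total 8.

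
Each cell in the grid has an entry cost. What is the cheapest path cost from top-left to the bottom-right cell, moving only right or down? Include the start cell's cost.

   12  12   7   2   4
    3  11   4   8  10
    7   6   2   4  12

46

Path [0,0] -> [1,0] -> [2,0] -> [2,1] -> [2,2] -> [2,3] -> [2,4]: 12 + 3 + 7 + 6 + 2 + 4 + 12 = 46.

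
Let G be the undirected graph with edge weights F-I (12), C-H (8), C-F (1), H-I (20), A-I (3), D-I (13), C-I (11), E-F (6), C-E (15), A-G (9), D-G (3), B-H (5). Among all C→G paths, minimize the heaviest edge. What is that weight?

11

Checking several routes:
C -> F -> I -> D -> G: max(1, 12, 13, 3) = 13
C -> I -> A -> G: max(11, 3, 9) = 11
C -> F -> I -> A -> G: max(1, 12, 3, 9) = 12
C -> I -> D -> G: max(11, 13, 3) = 13
Best route has worst link 11.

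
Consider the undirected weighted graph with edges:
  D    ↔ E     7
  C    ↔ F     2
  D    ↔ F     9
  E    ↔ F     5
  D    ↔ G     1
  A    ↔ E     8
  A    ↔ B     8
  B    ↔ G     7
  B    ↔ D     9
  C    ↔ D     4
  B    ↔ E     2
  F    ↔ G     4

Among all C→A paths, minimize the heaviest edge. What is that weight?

A few of the C→A routes:
C → F → E → B → A: max(2, 5, 2, 8) = 8
C → F → E → D → G → B → A: max(2, 5, 7, 1, 7, 8) = 8
C → F → E → A: max(2, 5, 8) = 8
The minimum achievable maximum is 8.

8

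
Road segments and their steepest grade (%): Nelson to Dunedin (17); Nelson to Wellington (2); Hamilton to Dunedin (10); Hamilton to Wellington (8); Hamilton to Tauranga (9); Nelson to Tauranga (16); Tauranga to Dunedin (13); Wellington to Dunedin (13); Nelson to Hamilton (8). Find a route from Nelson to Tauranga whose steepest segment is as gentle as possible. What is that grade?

9

A few of the Nelson→Tauranga routes:
Nelson - Hamilton - Tauranga: max(8, 9) = 9
Nelson - Hamilton - Dunedin - Tauranga: max(8, 10, 13) = 13
Nelson - Wellington - Hamilton - Tauranga: max(2, 8, 9) = 9
Smallest bottleneck: 9%.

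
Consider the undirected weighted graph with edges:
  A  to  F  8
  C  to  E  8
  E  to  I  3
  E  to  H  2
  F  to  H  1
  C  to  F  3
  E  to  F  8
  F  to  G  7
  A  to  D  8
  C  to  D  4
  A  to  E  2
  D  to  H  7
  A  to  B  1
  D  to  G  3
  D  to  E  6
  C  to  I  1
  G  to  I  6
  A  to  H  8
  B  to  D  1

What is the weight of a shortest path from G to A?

Comparing a few candidate routes:
G→I→E→A: 6 + 3 + 2 = 11
G→D→B→A: 3 + 1 + 1 = 5
G→D→A: 3 + 8 = 11
G→D→E→A: 3 + 6 + 2 = 11
Best route has total 5.

5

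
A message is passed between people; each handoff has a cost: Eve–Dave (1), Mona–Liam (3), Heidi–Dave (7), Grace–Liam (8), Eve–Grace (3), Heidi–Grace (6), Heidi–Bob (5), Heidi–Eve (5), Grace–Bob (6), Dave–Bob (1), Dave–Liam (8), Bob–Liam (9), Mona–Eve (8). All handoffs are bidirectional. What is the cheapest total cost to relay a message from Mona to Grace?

11

A few of the Mona→Grace routes:
Mona→Liam→Dave→Eve→Grace: 3 + 8 + 1 + 3 = 15
Mona→Liam→Grace: 3 + 8 = 11
Mona→Eve→Grace: 8 + 3 = 11
Shortest: 11.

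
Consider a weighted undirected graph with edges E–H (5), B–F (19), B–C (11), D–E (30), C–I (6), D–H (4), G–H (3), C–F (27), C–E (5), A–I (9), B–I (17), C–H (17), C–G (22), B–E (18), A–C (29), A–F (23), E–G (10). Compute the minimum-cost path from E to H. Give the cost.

5

Comparing a few candidate routes:
E-H: 5
E-D-H: 30 + 4 = 34
E-B-C-H: 18 + 11 + 17 = 46
E-C-G-H: 5 + 22 + 3 = 30
E-G-H: 10 + 3 = 13
E-C-H: 5 + 17 = 22
Shortest: 5.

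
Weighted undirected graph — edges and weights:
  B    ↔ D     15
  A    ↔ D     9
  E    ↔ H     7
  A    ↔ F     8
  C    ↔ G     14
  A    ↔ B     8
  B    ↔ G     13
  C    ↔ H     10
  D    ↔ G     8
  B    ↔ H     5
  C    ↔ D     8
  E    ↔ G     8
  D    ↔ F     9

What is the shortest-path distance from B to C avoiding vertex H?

Some routes from B to C avoiding H:
B → G → C: 13 + 14 = 27
B → A → D → C: 8 + 9 + 8 = 25
B → D → C: 15 + 8 = 23
The minimum is 23.

23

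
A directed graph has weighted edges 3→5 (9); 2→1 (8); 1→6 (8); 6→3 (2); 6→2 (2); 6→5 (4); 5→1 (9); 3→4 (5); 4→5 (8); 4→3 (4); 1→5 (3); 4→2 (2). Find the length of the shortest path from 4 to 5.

Paths from 4 to 5:
4 → 2 → 1 → 6 → 5: 2 + 8 + 8 + 4 = 22
4 → 3 → 5: 4 + 9 = 13
4 → 2 → 1 → 6 → 3 → 5: 2 + 8 + 8 + 2 + 9 = 29
4 → 2 → 1 → 5: 2 + 8 + 3 = 13
4 → 5: 8
Best route has total 8.

8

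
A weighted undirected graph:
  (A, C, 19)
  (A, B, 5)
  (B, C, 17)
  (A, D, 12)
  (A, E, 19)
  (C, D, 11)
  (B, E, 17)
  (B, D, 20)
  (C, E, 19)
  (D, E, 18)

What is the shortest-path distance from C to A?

19

A few of the C→A routes:
C-D-A: 11 + 12 = 23
C-B-A: 17 + 5 = 22
C-E-B-A: 19 + 17 + 5 = 41
C-E-A: 19 + 19 = 38
C-D-B-A: 11 + 20 + 5 = 36
C-A: 19
Best route has total 19.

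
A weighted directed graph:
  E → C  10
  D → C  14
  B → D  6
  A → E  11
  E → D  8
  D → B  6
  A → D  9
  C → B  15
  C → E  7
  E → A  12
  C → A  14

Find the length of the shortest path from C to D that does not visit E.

21

Candidate routes:
C-A-D: 14 + 9 = 23
C-B-D: 15 + 6 = 21
Best route has total 21.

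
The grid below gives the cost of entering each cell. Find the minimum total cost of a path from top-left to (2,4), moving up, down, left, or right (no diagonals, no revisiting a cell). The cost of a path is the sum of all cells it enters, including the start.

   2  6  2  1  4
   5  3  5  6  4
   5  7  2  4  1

20

Cheapest: r0c0 -> r0c1 -> r0c2 -> r0c3 -> r0c4 -> r1c4 -> r2c4
  2 + 6 + 2 + 1 + 4 + 4 + 1 = 20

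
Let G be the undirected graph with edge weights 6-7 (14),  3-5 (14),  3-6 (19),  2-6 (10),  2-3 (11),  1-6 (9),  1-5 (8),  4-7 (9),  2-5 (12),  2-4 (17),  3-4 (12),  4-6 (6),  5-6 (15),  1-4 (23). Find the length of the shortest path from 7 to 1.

Checking several routes:
7-4-1: 9 + 23 = 32
7-6-1: 14 + 9 = 23
7-4-6-1: 9 + 6 + 9 = 24
Best route has total 23.

23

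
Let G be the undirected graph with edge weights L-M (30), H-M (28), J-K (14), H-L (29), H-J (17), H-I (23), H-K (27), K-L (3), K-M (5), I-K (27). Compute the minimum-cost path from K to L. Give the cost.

3

Checking several routes:
K → L: 3
K → M → H → L: 5 + 28 + 29 = 62
K → J → H → L: 14 + 17 + 29 = 60
K → H → L: 27 + 29 = 56
K → M → L: 5 + 30 = 35
Shortest: 3.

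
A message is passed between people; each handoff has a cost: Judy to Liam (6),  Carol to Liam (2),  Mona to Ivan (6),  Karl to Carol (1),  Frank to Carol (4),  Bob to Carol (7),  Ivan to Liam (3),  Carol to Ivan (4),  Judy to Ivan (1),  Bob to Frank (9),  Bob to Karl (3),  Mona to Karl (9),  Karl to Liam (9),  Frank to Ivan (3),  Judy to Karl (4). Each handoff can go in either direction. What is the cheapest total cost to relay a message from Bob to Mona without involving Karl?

17

Checking several routes:
Bob-Carol-Liam-Ivan-Mona: 7 + 2 + 3 + 6 = 18
Bob-Carol-Liam-Judy-Ivan-Mona: 7 + 2 + 6 + 1 + 6 = 22
Bob-Frank-Ivan-Mona: 9 + 3 + 6 = 18
Bob-Carol-Ivan-Mona: 7 + 4 + 6 = 17
Bob-Carol-Frank-Ivan-Mona: 7 + 4 + 3 + 6 = 20
Best route has total 17.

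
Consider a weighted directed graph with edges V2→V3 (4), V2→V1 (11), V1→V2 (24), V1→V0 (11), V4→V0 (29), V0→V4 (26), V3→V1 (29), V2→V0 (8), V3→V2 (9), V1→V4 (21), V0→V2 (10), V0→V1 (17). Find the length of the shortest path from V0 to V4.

26

Paths from V0 to V4:
V0 - V1 - V4: 17 + 21 = 38
V0 - V2 - V3 - V1 - V4: 10 + 4 + 29 + 21 = 64
V0 - V4: 26
V0 - V2 - V1 - V4: 10 + 11 + 21 = 42
Shortest: 26.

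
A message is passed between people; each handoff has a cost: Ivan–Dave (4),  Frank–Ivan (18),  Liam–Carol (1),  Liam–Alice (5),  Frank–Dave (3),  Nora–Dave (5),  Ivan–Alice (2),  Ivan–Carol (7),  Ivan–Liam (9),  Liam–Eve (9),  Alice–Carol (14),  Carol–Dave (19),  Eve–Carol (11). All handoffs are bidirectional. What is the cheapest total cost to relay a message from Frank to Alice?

Comparing a few candidate routes:
Frank→Ivan→Alice: 18 + 2 = 20
Frank→Dave→Ivan→Alice: 3 + 4 + 2 = 9
Frank→Dave→Ivan→Carol→Liam→Alice: 3 + 4 + 7 + 1 + 5 = 20
Shortest: 9.

9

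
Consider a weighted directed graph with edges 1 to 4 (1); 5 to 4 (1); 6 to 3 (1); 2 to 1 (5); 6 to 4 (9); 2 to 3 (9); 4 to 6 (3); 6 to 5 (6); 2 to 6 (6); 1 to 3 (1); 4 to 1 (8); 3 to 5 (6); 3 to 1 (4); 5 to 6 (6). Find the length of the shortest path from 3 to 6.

8

Routes from 3 to 6:
3→5→4→6: 6 + 1 + 3 = 10
3→5→6: 6 + 6 = 12
3→1→4→6: 4 + 1 + 3 = 8
Best route has total 8.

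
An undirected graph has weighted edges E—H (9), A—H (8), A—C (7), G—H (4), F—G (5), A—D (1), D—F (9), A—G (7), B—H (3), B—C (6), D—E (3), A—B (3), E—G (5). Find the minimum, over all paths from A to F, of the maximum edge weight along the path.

5

Some routes from A to F:
A-G-E-D-F: max(7, 5, 3, 9) = 9
A-C-B-H-G-F: max(7, 6, 3, 4, 5) = 7
A-H-G-F: max(8, 4, 5) = 8
A-G-F: max(7, 5) = 7
A-B-H-G-F: max(3, 3, 4, 5) = 5
A-D-E-G-F: max(1, 3, 5, 5) = 5
Smallest bottleneck: 5.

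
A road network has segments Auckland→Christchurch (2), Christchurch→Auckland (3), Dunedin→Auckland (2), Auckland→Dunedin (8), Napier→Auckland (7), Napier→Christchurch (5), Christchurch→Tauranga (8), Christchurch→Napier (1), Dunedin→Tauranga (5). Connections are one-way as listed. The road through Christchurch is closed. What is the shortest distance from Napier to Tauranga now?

Routes from Napier to Tauranga avoiding Christchurch:
Napier → Auckland → Dunedin → Tauranga: 7 + 8 + 5 = 20
Shortest: 20 mi.

20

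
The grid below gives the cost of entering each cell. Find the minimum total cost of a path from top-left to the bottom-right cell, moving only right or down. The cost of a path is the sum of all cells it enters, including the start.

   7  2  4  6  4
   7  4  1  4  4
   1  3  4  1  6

One optimal route is [0,0] → [0,1] → [0,2] → [1,2] → [1,3] → [2,3] → [2,4].
Its cost is 7 + 2 + 4 + 1 + 4 + 1 + 6 = 25.

25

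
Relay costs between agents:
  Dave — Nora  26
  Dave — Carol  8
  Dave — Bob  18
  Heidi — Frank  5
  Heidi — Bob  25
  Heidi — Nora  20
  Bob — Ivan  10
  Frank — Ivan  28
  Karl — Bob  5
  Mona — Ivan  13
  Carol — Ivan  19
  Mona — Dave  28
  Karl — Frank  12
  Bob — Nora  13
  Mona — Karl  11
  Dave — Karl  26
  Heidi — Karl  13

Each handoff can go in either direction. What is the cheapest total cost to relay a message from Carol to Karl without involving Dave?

34

A few of the Carol→Karl routes:
Carol → Ivan → Bob → Heidi → Frank → Karl: 19 + 10 + 25 + 5 + 12 = 71
Carol → Ivan → Frank → Karl: 19 + 28 + 12 = 59
Carol → Ivan → Mona → Karl: 19 + 13 + 11 = 43
Carol → Ivan → Frank → Heidi → Karl: 19 + 28 + 5 + 13 = 65
Carol → Ivan → Bob → Karl: 19 + 10 + 5 = 34
Carol → Ivan → Bob → Heidi → Karl: 19 + 10 + 25 + 13 = 67
Best route has total 34.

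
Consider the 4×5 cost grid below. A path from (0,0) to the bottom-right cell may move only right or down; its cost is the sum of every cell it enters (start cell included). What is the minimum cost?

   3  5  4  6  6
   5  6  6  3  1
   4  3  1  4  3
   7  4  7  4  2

25

Take (0,0) (1,0) (2,0) (2,1) (2,2) (2,3) (2,4) (3,4) for a total of 3 + 5 + 4 + 3 + 1 + 4 + 3 + 2 = 25.
(Top row then right column would cost 30.)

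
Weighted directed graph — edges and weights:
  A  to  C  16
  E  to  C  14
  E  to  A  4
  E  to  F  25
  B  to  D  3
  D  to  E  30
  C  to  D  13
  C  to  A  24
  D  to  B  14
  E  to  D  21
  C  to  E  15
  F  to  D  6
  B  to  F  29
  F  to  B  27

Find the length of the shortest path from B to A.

37

Paths from B to A:
B-D-E-A: 3 + 30 + 4 = 37
B-F-D-E-C-A: 29 + 6 + 30 + 14 + 24 = 103
B-F-D-E-A: 29 + 6 + 30 + 4 = 69
B-D-E-C-A: 3 + 30 + 14 + 24 = 71
Shortest: 37.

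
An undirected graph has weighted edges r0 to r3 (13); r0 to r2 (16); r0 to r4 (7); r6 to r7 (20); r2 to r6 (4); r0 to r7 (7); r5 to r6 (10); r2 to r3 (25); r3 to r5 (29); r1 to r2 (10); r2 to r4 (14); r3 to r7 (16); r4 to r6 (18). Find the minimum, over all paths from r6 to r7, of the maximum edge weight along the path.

14

Comparing a few candidate routes:
r6 - r2 - r4 - r0 - r7: max(4, 14, 7, 7) = 14
r6 - r2 - r4 - r0 - r3 - r7: max(4, 14, 7, 13, 16) = 16
r6 - r2 - r0 - r7: max(4, 16, 7) = 16
Best route has worst link 14.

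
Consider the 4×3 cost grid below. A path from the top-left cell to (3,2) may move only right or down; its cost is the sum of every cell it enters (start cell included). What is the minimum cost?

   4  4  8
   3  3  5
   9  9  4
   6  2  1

20

Take [0,0]→[1,0]→[1,1]→[1,2]→[2,2]→[3,2] for a total of 4 + 3 + 3 + 5 + 4 + 1 = 20.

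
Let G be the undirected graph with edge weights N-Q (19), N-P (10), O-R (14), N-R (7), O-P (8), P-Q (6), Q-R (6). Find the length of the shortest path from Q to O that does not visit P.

20

Routes from Q to O avoiding P:
Q→N→R→O: 19 + 7 + 14 = 40
Q→R→O: 6 + 14 = 20
The minimum is 20.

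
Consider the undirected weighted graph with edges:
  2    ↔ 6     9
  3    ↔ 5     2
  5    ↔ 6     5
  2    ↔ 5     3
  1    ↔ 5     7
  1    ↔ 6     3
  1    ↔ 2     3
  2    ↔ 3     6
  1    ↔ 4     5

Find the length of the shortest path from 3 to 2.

5

Comparing a few candidate routes:
3 -> 5 -> 2: 2 + 3 = 5
3 -> 5 -> 6 -> 1 -> 2: 2 + 5 + 3 + 3 = 13
3 -> 2: 6
3 -> 5 -> 1 -> 2: 2 + 7 + 3 = 12
The minimum is 5.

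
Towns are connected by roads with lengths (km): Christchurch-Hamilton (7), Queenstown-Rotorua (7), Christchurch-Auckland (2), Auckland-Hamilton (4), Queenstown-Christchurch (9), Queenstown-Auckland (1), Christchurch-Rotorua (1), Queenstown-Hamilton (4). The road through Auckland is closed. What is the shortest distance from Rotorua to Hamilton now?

Candidate routes:
Rotorua - Christchurch - Hamilton: 1 + 7 = 8
Rotorua - Queenstown - Hamilton: 7 + 4 = 11
Rotorua - Queenstown - Christchurch - Hamilton: 7 + 9 + 7 = 23
Rotorua - Christchurch - Queenstown - Hamilton: 1 + 9 + 4 = 14
The minimum is 8 km.

8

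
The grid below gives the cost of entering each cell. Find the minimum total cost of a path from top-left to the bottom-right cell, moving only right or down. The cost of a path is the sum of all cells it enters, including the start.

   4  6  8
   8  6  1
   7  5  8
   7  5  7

32

One optimal route is [0,0] -> [0,1] -> [1,1] -> [1,2] -> [2,2] -> [3,2].
Its cost is 4 + 6 + 6 + 1 + 8 + 7 = 32.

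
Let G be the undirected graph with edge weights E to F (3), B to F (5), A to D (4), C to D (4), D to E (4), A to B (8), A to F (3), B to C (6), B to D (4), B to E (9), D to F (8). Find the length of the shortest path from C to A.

8

Some routes from C to A:
C -> D -> A: 4 + 4 = 8
C -> D -> F -> A: 4 + 8 + 3 = 15
C -> B -> F -> A: 6 + 5 + 3 = 14
C -> B -> A: 6 + 8 = 14
C -> B -> D -> A: 6 + 4 + 4 = 14
C -> D -> E -> F -> A: 4 + 4 + 3 + 3 = 14
Best route has total 8.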